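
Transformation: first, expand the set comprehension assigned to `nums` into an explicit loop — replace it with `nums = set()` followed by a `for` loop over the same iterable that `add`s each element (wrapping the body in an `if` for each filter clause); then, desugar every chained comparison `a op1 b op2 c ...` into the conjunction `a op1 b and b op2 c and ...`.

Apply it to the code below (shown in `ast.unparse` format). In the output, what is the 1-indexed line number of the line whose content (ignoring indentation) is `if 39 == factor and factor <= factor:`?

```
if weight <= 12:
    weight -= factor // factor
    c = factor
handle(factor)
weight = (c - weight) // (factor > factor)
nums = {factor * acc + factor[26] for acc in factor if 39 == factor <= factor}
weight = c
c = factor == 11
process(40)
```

Transformed code:
if weight <= 12:
    weight -= factor // factor
    c = factor
handle(factor)
weight = (c - weight) // (factor > factor)
nums = set()
for acc in factor:
    if 39 == factor and factor <= factor:
        nums.add(factor * acc + factor[26])
weight = c
c = factor == 11
process(40)

8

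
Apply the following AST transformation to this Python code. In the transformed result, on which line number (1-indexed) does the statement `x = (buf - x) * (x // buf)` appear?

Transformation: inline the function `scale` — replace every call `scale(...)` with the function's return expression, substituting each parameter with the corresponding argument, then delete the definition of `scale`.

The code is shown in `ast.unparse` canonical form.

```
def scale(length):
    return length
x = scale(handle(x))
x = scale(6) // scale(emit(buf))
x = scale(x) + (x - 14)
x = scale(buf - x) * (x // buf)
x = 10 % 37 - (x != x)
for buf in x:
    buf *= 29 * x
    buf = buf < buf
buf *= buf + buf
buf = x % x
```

Transformed code:
x = handle(x)
x = 6 // emit(buf)
x = x + (x - 14)
x = (buf - x) * (x // buf)
x = 10 % 37 - (x != x)
for buf in x:
    buf *= 29 * x
    buf = buf < buf
buf *= buf + buf
buf = x % x

4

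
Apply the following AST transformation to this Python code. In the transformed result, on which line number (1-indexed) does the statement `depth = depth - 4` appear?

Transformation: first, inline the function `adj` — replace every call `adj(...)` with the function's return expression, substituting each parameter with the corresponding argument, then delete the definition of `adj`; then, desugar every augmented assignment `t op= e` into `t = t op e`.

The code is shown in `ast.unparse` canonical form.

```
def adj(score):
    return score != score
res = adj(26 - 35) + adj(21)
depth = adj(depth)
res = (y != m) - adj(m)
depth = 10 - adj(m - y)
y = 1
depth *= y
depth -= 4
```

7

Transformed code:
res = (26 - 35 != 26 - 35) + (21 != 21)
depth = depth != depth
res = (y != m) - (m != m)
depth = 10 - (m - y != m - y)
y = 1
depth = depth * y
depth = depth - 4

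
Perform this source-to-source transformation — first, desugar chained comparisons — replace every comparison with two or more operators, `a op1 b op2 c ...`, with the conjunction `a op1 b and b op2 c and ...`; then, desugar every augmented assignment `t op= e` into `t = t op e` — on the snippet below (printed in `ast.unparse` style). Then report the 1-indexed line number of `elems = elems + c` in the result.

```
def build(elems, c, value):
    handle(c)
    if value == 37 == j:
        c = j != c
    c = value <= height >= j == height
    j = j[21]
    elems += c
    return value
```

Transformed code:
def build(elems, c, value):
    handle(c)
    if value == 37 and 37 == j:
        c = j != c
    c = value <= height and height >= j and (j == height)
    j = j[21]
    elems = elems + c
    return value

7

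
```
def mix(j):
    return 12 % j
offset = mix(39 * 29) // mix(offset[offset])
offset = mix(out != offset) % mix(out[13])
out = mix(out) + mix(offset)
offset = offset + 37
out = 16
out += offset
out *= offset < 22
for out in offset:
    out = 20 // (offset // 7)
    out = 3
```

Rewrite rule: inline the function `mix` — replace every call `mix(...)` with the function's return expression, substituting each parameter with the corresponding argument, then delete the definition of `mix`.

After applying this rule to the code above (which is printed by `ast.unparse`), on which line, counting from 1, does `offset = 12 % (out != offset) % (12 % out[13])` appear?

2

Transformed code:
offset = 12 % (39 * 29) // (12 % offset[offset])
offset = 12 % (out != offset) % (12 % out[13])
out = 12 % out + 12 % offset
offset = offset + 37
out = 16
out += offset
out *= offset < 22
for out in offset:
    out = 20 // (offset // 7)
    out = 3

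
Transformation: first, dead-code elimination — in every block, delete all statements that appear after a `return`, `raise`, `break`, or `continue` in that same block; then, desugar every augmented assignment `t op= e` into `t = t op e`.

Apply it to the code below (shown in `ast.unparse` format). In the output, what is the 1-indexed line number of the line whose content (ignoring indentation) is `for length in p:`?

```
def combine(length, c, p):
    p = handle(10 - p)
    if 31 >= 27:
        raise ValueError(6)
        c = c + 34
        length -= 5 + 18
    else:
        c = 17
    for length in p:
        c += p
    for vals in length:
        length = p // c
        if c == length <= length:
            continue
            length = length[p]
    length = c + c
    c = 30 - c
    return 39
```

Transformed code:
def combine(length, c, p):
    p = handle(10 - p)
    if 31 >= 27:
        raise ValueError(6)
    else:
        c = 17
    for length in p:
        c = c + p
    for vals in length:
        length = p // c
        if c == length <= length:
            continue
    length = c + c
    c = 30 - c
    return 39

7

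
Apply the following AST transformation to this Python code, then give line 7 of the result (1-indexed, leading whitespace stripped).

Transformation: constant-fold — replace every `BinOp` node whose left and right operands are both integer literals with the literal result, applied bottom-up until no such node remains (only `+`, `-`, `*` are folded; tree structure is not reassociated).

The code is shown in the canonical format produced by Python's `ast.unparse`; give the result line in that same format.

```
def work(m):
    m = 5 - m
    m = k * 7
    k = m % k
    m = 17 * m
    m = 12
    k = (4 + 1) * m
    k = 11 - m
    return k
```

Transformed code:
def work(m):
    m = 5 - m
    m = k * 7
    k = m % k
    m = 17 * m
    m = 12
    k = 5 * m
    k = 11 - m
    return k

k = 5 * m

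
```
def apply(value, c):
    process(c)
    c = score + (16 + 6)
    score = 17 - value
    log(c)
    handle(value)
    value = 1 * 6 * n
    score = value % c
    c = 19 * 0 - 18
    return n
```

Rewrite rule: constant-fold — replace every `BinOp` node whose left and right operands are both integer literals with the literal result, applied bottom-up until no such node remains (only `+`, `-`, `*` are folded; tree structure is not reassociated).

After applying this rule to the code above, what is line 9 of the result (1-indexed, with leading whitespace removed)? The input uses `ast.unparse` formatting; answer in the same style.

c = -18

Transformed code:
def apply(value, c):
    process(c)
    c = score + 22
    score = 17 - value
    log(c)
    handle(value)
    value = 6 * n
    score = value % c
    c = -18
    return n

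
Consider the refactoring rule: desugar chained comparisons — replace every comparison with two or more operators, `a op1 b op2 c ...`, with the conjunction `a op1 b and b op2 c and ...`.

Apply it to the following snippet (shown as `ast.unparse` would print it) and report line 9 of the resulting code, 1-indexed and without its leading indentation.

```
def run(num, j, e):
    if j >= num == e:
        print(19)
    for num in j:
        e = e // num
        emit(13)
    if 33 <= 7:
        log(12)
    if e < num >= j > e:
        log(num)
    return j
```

Transformed code:
def run(num, j, e):
    if j >= num and num == e:
        print(19)
    for num in j:
        e = e // num
        emit(13)
    if 33 <= 7:
        log(12)
    if e < num and num >= j and (j > e):
        log(num)
    return j

if e < num and num >= j and (j > e):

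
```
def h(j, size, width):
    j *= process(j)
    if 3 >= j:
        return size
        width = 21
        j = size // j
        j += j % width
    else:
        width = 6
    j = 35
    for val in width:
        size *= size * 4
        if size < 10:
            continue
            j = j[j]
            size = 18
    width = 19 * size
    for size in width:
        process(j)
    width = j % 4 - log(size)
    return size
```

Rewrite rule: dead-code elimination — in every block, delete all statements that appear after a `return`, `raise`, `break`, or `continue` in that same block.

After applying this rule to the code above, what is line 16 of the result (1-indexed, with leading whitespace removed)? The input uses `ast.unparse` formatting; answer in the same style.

Transformed code:
def h(j, size, width):
    j *= process(j)
    if 3 >= j:
        return size
    else:
        width = 6
    j = 35
    for val in width:
        size *= size * 4
        if size < 10:
            continue
    width = 19 * size
    for size in width:
        process(j)
    width = j % 4 - log(size)
    return size

return size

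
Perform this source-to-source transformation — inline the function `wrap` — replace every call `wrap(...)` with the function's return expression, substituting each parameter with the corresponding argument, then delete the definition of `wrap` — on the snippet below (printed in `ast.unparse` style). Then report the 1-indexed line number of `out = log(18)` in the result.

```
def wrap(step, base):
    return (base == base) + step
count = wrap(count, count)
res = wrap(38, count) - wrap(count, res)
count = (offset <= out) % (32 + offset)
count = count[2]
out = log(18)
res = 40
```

Transformed code:
count = (count == count) + count
res = (count == count) + 38 - ((res == res) + count)
count = (offset <= out) % (32 + offset)
count = count[2]
out = log(18)
res = 40

5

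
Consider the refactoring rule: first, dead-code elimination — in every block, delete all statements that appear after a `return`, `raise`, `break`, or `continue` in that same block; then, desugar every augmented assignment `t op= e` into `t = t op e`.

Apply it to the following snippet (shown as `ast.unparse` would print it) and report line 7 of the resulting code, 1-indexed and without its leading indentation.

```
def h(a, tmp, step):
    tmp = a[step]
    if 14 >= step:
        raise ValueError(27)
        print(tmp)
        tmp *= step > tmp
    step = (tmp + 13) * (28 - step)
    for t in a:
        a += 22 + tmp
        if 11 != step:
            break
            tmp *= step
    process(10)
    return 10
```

a = a + (22 + tmp)

Transformed code:
def h(a, tmp, step):
    tmp = a[step]
    if 14 >= step:
        raise ValueError(27)
    step = (tmp + 13) * (28 - step)
    for t in a:
        a = a + (22 + tmp)
        if 11 != step:
            break
    process(10)
    return 10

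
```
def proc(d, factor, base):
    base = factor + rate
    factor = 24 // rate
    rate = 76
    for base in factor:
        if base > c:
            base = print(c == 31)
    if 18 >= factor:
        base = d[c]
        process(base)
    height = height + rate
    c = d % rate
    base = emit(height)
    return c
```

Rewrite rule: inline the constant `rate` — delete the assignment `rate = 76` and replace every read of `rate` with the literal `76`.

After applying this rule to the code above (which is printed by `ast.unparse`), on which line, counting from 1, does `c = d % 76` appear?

11

Transformed code:
def proc(d, factor, base):
    base = factor + 76
    factor = 24 // 76
    for base in factor:
        if base > c:
            base = print(c == 31)
    if 18 >= factor:
        base = d[c]
        process(base)
    height = height + 76
    c = d % 76
    base = emit(height)
    return c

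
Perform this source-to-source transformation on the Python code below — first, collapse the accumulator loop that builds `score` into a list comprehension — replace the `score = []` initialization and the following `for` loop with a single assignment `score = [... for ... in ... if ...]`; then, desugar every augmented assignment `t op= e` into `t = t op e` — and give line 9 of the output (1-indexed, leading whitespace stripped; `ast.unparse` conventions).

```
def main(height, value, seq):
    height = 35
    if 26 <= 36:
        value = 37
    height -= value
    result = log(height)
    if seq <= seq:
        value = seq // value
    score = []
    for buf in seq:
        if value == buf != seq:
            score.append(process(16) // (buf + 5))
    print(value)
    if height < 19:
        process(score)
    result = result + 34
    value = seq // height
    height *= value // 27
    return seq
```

Transformed code:
def main(height, value, seq):
    height = 35
    if 26 <= 36:
        value = 37
    height = height - value
    result = log(height)
    if seq <= seq:
        value = seq // value
    score = [process(16) // (buf + 5) for buf in seq if value == buf != seq]
    print(value)
    if height < 19:
        process(score)
    result = result + 34
    value = seq // height
    height = height * (value // 27)
    return seq

score = [process(16) // (buf + 5) for buf in seq if value == buf != seq]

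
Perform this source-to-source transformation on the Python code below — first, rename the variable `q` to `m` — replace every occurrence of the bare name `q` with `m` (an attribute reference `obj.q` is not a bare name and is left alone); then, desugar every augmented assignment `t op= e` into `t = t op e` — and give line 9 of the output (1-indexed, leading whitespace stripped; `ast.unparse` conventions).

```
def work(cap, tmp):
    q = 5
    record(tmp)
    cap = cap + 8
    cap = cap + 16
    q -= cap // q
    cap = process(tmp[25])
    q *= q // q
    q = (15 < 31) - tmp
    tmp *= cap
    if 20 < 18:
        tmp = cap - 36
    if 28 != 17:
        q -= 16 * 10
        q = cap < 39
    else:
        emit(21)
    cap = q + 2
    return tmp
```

m = (15 < 31) - tmp

Transformed code:
def work(cap, tmp):
    m = 5
    record(tmp)
    cap = cap + 8
    cap = cap + 16
    m = m - cap // m
    cap = process(tmp[25])
    m = m * (m // m)
    m = (15 < 31) - tmp
    tmp = tmp * cap
    if 20 < 18:
        tmp = cap - 36
    if 28 != 17:
        m = m - 16 * 10
        m = cap < 39
    else:
        emit(21)
    cap = m + 2
    return tmp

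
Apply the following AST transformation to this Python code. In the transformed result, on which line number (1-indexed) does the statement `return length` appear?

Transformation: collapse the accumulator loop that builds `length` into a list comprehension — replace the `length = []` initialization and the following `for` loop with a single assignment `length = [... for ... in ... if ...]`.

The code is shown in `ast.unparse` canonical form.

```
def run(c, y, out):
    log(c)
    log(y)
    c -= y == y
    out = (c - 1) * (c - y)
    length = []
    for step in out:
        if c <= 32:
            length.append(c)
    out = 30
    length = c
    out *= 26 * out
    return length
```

10

Transformed code:
def run(c, y, out):
    log(c)
    log(y)
    c -= y == y
    out = (c - 1) * (c - y)
    length = [c for step in out if c <= 32]
    out = 30
    length = c
    out *= 26 * out
    return length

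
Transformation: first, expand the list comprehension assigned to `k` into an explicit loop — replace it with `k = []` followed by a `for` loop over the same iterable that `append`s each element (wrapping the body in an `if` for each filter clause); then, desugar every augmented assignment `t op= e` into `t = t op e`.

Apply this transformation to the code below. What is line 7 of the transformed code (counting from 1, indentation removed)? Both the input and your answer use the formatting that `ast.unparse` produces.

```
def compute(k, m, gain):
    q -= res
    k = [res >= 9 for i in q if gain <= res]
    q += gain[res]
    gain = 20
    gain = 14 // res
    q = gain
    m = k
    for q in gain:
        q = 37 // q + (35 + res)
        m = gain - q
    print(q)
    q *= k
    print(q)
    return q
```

Transformed code:
def compute(k, m, gain):
    q = q - res
    k = []
    for i in q:
        if gain <= res:
            k.append(res >= 9)
    q = q + gain[res]
    gain = 20
    gain = 14 // res
    q = gain
    m = k
    for q in gain:
        q = 37 // q + (35 + res)
        m = gain - q
    print(q)
    q = q * k
    print(q)
    return q

q = q + gain[res]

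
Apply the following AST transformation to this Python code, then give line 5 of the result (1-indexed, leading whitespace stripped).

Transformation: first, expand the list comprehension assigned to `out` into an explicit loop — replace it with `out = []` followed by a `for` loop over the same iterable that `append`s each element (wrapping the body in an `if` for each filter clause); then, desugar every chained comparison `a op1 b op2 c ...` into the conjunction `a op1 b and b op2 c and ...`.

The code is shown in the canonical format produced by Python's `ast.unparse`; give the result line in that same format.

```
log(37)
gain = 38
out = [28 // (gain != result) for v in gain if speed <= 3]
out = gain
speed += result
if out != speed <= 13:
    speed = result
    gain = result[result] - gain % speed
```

if speed <= 3:

Transformed code:
log(37)
gain = 38
out = []
for v in gain:
    if speed <= 3:
        out.append(28 // (gain != result))
out = gain
speed += result
if out != speed and speed <= 13:
    speed = result
    gain = result[result] - gain % speed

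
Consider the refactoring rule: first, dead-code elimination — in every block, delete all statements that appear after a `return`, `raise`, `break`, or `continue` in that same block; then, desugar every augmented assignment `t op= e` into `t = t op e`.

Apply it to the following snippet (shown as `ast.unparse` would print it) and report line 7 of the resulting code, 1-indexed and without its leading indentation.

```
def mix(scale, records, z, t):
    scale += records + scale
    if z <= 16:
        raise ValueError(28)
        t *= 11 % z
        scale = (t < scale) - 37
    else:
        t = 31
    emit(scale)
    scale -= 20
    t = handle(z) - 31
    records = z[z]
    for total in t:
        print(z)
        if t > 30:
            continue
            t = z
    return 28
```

Transformed code:
def mix(scale, records, z, t):
    scale = scale + (records + scale)
    if z <= 16:
        raise ValueError(28)
    else:
        t = 31
    emit(scale)
    scale = scale - 20
    t = handle(z) - 31
    records = z[z]
    for total in t:
        print(z)
        if t > 30:
            continue
    return 28

emit(scale)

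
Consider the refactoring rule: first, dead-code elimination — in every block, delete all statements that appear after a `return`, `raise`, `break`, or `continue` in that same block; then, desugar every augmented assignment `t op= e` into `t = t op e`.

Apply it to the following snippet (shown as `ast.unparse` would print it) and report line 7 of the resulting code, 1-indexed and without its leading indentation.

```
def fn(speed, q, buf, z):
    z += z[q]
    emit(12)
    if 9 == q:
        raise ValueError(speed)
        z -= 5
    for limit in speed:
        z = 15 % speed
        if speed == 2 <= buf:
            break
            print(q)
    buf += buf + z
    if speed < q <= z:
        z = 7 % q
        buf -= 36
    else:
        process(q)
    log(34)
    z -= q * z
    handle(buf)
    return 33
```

z = 15 % speed

Transformed code:
def fn(speed, q, buf, z):
    z = z + z[q]
    emit(12)
    if 9 == q:
        raise ValueError(speed)
    for limit in speed:
        z = 15 % speed
        if speed == 2 <= buf:
            break
    buf = buf + (buf + z)
    if speed < q <= z:
        z = 7 % q
        buf = buf - 36
    else:
        process(q)
    log(34)
    z = z - q * z
    handle(buf)
    return 33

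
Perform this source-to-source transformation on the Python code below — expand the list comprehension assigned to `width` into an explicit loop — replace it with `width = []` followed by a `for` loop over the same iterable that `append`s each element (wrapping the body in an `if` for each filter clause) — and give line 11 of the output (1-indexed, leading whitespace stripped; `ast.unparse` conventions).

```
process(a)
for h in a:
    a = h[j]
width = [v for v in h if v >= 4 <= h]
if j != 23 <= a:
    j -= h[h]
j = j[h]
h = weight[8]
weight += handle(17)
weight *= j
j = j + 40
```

h = weight[8]

Transformed code:
process(a)
for h in a:
    a = h[j]
width = []
for v in h:
    if v >= 4 <= h:
        width.append(v)
if j != 23 <= a:
    j -= h[h]
j = j[h]
h = weight[8]
weight += handle(17)
weight *= j
j = j + 40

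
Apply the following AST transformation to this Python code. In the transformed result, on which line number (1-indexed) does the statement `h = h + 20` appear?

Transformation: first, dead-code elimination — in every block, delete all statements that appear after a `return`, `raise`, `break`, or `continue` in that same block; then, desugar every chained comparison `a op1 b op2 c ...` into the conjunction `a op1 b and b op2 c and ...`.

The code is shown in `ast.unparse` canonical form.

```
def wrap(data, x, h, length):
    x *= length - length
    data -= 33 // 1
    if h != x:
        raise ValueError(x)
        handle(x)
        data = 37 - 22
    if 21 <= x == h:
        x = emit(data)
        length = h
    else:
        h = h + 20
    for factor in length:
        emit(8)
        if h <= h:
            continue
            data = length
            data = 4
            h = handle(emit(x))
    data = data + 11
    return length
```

Transformed code:
def wrap(data, x, h, length):
    x *= length - length
    data -= 33 // 1
    if h != x:
        raise ValueError(x)
    if 21 <= x and x == h:
        x = emit(data)
        length = h
    else:
        h = h + 20
    for factor in length:
        emit(8)
        if h <= h:
            continue
    data = data + 11
    return length

10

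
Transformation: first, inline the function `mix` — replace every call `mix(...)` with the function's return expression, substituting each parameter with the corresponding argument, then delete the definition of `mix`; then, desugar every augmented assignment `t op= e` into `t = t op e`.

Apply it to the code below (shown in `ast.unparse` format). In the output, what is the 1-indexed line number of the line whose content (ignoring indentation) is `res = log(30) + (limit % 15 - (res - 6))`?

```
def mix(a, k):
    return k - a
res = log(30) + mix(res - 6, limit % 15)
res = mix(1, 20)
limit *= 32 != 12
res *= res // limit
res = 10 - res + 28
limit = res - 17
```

1

Transformed code:
res = log(30) + (limit % 15 - (res - 6))
res = 20 - 1
limit = limit * (32 != 12)
res = res * (res // limit)
res = 10 - res + 28
limit = res - 17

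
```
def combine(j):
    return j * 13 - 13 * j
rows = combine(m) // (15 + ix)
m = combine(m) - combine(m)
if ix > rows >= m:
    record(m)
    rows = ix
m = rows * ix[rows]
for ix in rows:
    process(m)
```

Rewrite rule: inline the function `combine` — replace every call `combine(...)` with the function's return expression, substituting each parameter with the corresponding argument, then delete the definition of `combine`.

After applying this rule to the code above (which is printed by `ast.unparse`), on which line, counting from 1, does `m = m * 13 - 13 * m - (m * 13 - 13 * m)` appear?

Transformed code:
rows = (m * 13 - 13 * m) // (15 + ix)
m = m * 13 - 13 * m - (m * 13 - 13 * m)
if ix > rows >= m:
    record(m)
    rows = ix
m = rows * ix[rows]
for ix in rows:
    process(m)

2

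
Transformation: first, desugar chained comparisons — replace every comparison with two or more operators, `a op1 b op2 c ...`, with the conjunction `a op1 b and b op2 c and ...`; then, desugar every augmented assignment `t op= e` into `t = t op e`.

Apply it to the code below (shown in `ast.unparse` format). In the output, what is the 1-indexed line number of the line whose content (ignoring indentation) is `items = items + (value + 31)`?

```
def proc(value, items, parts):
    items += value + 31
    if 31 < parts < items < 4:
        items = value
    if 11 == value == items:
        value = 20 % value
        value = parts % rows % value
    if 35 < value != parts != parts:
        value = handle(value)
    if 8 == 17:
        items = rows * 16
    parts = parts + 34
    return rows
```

2

Transformed code:
def proc(value, items, parts):
    items = items + (value + 31)
    if 31 < parts and parts < items and (items < 4):
        items = value
    if 11 == value and value == items:
        value = 20 % value
        value = parts % rows % value
    if 35 < value and value != parts and (parts != parts):
        value = handle(value)
    if 8 == 17:
        items = rows * 16
    parts = parts + 34
    return rows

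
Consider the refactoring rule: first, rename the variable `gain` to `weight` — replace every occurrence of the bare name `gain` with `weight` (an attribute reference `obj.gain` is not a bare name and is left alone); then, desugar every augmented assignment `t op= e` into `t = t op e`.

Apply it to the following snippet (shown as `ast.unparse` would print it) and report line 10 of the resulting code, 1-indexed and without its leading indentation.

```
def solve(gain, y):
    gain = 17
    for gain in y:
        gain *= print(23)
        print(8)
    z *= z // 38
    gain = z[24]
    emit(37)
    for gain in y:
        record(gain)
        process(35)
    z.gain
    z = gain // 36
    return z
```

Transformed code:
def solve(weight, y):
    weight = 17
    for weight in y:
        weight = weight * print(23)
        print(8)
    z = z * (z // 38)
    weight = z[24]
    emit(37)
    for weight in y:
        record(weight)
        process(35)
    z.gain
    z = weight // 36
    return z

record(weight)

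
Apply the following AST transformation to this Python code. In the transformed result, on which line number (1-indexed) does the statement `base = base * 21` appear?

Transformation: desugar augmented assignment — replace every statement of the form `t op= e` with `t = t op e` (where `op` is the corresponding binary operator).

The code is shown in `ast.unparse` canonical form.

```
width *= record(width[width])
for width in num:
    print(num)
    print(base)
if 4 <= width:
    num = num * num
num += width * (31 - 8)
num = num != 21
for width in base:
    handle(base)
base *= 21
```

11

Transformed code:
width = width * record(width[width])
for width in num:
    print(num)
    print(base)
if 4 <= width:
    num = num * num
num = num + width * (31 - 8)
num = num != 21
for width in base:
    handle(base)
base = base * 21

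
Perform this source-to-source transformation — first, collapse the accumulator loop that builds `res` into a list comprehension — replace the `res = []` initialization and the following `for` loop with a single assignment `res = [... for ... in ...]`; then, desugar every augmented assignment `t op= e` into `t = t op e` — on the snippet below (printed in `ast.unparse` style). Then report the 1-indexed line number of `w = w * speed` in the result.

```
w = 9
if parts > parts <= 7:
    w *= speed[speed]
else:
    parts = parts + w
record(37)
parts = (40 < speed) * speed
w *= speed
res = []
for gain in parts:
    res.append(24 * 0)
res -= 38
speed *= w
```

8

Transformed code:
w = 9
if parts > parts <= 7:
    w = w * speed[speed]
else:
    parts = parts + w
record(37)
parts = (40 < speed) * speed
w = w * speed
res = [24 * 0 for gain in parts]
res = res - 38
speed = speed * w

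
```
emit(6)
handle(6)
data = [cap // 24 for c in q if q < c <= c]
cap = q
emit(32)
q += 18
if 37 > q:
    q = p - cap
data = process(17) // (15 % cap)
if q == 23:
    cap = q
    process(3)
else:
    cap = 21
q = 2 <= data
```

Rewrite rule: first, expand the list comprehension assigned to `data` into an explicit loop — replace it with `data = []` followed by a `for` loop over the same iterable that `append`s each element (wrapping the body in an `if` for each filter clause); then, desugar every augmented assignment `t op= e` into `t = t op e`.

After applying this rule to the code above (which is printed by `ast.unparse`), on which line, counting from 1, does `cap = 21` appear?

Transformed code:
emit(6)
handle(6)
data = []
for c in q:
    if q < c <= c:
        data.append(cap // 24)
cap = q
emit(32)
q = q + 18
if 37 > q:
    q = p - cap
data = process(17) // (15 % cap)
if q == 23:
    cap = q
    process(3)
else:
    cap = 21
q = 2 <= data

17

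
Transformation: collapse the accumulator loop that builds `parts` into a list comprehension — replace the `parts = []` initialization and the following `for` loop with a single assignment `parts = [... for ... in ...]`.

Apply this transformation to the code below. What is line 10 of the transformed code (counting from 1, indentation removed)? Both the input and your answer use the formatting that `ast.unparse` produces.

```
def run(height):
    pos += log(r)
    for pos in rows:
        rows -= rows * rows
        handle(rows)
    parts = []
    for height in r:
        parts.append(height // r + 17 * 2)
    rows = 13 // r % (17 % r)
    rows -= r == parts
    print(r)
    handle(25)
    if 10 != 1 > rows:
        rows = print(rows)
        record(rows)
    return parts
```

Transformed code:
def run(height):
    pos += log(r)
    for pos in rows:
        rows -= rows * rows
        handle(rows)
    parts = [height // r + 17 * 2 for height in r]
    rows = 13 // r % (17 % r)
    rows -= r == parts
    print(r)
    handle(25)
    if 10 != 1 > rows:
        rows = print(rows)
        record(rows)
    return parts

handle(25)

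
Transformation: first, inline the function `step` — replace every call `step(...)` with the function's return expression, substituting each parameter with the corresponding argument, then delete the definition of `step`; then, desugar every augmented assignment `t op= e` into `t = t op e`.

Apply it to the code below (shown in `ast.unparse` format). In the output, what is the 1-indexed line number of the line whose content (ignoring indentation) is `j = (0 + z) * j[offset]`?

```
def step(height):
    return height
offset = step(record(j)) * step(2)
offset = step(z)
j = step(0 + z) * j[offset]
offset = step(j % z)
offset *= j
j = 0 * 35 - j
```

Transformed code:
offset = record(j) * 2
offset = z
j = (0 + z) * j[offset]
offset = j % z
offset = offset * j
j = 0 * 35 - j

3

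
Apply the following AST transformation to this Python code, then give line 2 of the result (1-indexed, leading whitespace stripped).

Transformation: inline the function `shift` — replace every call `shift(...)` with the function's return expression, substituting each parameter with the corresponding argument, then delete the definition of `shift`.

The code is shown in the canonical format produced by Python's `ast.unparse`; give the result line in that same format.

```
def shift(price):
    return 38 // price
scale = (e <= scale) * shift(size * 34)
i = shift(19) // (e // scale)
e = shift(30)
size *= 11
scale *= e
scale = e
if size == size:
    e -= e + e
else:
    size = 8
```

i = 38 // 19 // (e // scale)

Transformed code:
scale = (e <= scale) * (38 // (size * 34))
i = 38 // 19 // (e // scale)
e = 38 // 30
size *= 11
scale *= e
scale = e
if size == size:
    e -= e + e
else:
    size = 8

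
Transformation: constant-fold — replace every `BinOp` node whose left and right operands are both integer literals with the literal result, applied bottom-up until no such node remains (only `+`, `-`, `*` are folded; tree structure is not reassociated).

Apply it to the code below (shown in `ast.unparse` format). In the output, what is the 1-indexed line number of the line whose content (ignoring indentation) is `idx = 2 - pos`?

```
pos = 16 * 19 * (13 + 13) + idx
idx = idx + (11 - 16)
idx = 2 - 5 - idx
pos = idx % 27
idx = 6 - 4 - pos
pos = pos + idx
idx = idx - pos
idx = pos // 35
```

Transformed code:
pos = 7904 + idx
idx = idx + -5
idx = -3 - idx
pos = idx % 27
idx = 2 - pos
pos = pos + idx
idx = idx - pos
idx = pos // 35

5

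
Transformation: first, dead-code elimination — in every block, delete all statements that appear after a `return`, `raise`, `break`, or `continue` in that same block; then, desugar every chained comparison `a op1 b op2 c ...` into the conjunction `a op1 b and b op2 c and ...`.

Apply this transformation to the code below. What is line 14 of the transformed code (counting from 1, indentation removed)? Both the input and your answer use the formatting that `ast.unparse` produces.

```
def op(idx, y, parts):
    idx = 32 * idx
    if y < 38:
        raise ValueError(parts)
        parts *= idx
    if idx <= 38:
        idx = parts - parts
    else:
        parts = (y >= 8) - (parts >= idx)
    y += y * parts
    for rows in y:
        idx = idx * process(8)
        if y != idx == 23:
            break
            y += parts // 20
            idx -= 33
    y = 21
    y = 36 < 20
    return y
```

y = 21

Transformed code:
def op(idx, y, parts):
    idx = 32 * idx
    if y < 38:
        raise ValueError(parts)
    if idx <= 38:
        idx = parts - parts
    else:
        parts = (y >= 8) - (parts >= idx)
    y += y * parts
    for rows in y:
        idx = idx * process(8)
        if y != idx and idx == 23:
            break
    y = 21
    y = 36 < 20
    return y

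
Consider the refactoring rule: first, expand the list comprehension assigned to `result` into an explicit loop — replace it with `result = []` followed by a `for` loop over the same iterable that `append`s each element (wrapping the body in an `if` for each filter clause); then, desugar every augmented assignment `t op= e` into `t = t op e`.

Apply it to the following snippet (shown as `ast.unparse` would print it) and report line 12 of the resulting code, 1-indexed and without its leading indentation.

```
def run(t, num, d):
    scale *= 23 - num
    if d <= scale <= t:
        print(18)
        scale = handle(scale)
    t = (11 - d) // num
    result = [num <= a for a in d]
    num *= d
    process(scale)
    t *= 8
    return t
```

t = t * 8

Transformed code:
def run(t, num, d):
    scale = scale * (23 - num)
    if d <= scale <= t:
        print(18)
        scale = handle(scale)
    t = (11 - d) // num
    result = []
    for a in d:
        result.append(num <= a)
    num = num * d
    process(scale)
    t = t * 8
    return t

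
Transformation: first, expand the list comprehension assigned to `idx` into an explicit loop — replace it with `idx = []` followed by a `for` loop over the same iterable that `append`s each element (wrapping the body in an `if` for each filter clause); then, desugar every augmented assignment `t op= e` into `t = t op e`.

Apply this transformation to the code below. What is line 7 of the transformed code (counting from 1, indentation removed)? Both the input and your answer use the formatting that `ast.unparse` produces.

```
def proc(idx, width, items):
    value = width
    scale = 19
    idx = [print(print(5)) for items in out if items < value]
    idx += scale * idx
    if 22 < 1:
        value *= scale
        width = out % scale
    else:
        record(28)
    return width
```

idx.append(print(print(5)))

Transformed code:
def proc(idx, width, items):
    value = width
    scale = 19
    idx = []
    for items in out:
        if items < value:
            idx.append(print(print(5)))
    idx = idx + scale * idx
    if 22 < 1:
        value = value * scale
        width = out % scale
    else:
        record(28)
    return width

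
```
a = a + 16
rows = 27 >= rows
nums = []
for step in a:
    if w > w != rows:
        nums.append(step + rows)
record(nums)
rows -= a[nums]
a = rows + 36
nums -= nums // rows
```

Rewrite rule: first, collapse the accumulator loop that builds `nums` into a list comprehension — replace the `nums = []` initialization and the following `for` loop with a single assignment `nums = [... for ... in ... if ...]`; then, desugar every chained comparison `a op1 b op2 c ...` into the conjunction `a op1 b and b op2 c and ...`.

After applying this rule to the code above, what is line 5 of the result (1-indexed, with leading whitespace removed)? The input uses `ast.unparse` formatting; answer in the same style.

rows -= a[nums]

Transformed code:
a = a + 16
rows = 27 >= rows
nums = [step + rows for step in a if w > w and w != rows]
record(nums)
rows -= a[nums]
a = rows + 36
nums -= nums // rows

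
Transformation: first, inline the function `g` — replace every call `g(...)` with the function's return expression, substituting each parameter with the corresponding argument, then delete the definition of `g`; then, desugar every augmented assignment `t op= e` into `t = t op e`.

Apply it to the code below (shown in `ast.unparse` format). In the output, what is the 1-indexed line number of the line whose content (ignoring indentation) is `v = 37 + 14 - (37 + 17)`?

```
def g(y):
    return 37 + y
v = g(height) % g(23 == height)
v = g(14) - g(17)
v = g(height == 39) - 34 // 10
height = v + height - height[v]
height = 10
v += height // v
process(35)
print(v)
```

Transformed code:
v = (37 + height) % (37 + (23 == height))
v = 37 + 14 - (37 + 17)
v = 37 + (height == 39) - 34 // 10
height = v + height - height[v]
height = 10
v = v + height // v
process(35)
print(v)

2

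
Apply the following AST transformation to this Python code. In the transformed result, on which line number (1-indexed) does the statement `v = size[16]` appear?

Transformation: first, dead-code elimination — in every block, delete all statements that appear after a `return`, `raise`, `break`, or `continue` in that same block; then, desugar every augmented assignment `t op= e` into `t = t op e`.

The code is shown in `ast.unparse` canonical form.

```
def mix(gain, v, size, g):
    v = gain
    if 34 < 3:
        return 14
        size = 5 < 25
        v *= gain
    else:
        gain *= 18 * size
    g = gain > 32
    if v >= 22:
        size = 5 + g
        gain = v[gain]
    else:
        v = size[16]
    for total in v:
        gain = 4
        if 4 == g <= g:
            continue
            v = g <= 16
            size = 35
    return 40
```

12

Transformed code:
def mix(gain, v, size, g):
    v = gain
    if 34 < 3:
        return 14
    else:
        gain = gain * (18 * size)
    g = gain > 32
    if v >= 22:
        size = 5 + g
        gain = v[gain]
    else:
        v = size[16]
    for total in v:
        gain = 4
        if 4 == g <= g:
            continue
    return 40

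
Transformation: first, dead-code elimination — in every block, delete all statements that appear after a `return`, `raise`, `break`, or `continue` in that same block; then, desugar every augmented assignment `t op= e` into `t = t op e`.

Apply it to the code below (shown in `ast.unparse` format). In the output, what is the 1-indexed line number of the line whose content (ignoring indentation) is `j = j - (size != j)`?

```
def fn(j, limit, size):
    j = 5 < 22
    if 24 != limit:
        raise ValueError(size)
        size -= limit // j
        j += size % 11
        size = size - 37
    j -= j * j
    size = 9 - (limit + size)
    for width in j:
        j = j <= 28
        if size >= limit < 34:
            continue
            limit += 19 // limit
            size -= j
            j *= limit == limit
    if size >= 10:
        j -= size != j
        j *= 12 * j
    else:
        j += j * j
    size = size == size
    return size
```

Transformed code:
def fn(j, limit, size):
    j = 5 < 22
    if 24 != limit:
        raise ValueError(size)
    j = j - j * j
    size = 9 - (limit + size)
    for width in j:
        j = j <= 28
        if size >= limit < 34:
            continue
    if size >= 10:
        j = j - (size != j)
        j = j * (12 * j)
    else:
        j = j + j * j
    size = size == size
    return size

12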